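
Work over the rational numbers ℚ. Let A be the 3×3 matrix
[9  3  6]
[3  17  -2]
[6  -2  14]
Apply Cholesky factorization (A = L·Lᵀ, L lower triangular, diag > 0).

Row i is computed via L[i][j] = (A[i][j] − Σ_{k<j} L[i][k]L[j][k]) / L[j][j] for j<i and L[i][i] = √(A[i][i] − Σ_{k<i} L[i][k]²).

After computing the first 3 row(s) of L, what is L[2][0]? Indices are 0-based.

L[2][0] = 2

Step 1: L[0][0] = √(9) = 3.
  L[1][0] = (3) / L[0][0] = 1.
Step 2: L[1][1] = √(16) = 4.
  L[2][0] = (6) / L[0][0] = 2.
  L[2][1] = (-4) / L[1][1] = -1.
Step 3: L[2][2] = √(9) = 3.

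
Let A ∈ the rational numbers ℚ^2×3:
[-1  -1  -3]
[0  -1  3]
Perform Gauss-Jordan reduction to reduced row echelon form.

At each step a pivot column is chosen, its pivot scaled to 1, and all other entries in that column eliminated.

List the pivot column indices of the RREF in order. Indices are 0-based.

step 1: normalize row 0 (÷-1) = (1, 1, 3)
step 2: normalize row 1 (÷-1) = (0, 1, -3)
  row 0: subtract 1×row1 = (1, 0, 6)

pivot columns: 0, 1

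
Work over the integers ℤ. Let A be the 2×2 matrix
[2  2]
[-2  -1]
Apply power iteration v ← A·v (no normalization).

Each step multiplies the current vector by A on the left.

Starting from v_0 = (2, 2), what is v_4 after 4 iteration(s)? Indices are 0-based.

v_4 = (-20, 22)

v_0 = (2, 2).
v_1 = A·v_0 = (8, -6).
v_2 = A·v_1 = (4, -10).
v_3 = A·v_2 = (-12, 2).
v_4 = A·v_3 = (-20, 22).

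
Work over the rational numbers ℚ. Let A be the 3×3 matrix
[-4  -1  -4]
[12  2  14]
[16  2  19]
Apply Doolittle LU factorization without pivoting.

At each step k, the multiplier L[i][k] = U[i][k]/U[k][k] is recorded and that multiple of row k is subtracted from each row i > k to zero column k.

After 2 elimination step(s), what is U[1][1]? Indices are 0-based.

[col 0] pivot -4
  R1 -= -3*R0 → (0, -1, 2)  (L[1][0] := -3)
  R2 -= -4*R0 → (0, -2, 3)  (L[2][0] := -4)
[col 1] pivot -1
  R2 -= 2*R1 → (0, 0, -1)  (L[2][1] := 2)

U[1][1] = -1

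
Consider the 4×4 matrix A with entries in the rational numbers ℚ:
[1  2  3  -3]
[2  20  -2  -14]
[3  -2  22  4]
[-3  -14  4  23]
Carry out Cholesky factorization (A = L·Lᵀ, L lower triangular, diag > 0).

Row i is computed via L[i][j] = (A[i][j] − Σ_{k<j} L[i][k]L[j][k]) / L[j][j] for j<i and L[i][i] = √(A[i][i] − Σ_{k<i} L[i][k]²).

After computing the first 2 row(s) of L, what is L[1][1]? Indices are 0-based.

Step 1: L[0][0] = √(1) = 1.
  L[1][0] = (2) / L[0][0] = 2.
Step 2: L[1][1] = √(16) = 4.

L[1][1] = 4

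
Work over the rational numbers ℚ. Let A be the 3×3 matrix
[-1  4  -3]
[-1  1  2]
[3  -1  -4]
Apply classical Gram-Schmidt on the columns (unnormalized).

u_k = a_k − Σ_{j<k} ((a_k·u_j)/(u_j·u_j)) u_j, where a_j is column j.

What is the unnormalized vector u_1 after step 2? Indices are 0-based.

u_1 = (36/11, 3/11, 13/11)

Step 1: u_0 = a_0 = (-1, -1, 3).
Step 2: u_1 = a_1 − (-8/11)·u_0 = (36/11, 3/11, 13/11).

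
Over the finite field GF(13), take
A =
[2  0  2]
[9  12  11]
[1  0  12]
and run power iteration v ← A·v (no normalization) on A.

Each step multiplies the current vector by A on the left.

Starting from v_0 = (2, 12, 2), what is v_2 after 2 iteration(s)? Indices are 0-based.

v_0 = (2, 12, 2).
v_1 = A·v_0 = (8, 2, 0).
v_2 = A·v_1 = (3, 5, 8).

v_2 = (3, 5, 8)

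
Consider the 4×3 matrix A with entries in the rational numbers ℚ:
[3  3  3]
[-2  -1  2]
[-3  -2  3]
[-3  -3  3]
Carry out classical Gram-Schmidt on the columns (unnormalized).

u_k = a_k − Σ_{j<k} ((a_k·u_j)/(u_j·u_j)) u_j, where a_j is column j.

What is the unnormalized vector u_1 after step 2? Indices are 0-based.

Step 1: u_0 = a_0 = (3, -2, -3, -3).
Step 2: u_1 = a_1 − (26/31)·u_0 = (15/31, 21/31, 16/31, -15/31).

u_1 = (15/31, 21/31, 16/31, -15/31)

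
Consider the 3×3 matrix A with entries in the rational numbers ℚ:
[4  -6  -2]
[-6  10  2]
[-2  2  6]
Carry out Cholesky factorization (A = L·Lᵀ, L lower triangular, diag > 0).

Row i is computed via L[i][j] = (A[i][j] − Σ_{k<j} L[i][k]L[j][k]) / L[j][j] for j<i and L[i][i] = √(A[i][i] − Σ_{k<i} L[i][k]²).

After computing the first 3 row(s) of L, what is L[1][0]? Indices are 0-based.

L[1][0] = -3

Step 1: L[0][0] = √(4) = 2.
  L[1][0] = (-6) / L[0][0] = -3.
Step 2: L[1][1] = √(1) = 1.
  L[2][0] = (-2) / L[0][0] = -1.
  L[2][1] = (-1) / L[1][1] = -1.
Step 3: L[2][2] = √(4) = 2.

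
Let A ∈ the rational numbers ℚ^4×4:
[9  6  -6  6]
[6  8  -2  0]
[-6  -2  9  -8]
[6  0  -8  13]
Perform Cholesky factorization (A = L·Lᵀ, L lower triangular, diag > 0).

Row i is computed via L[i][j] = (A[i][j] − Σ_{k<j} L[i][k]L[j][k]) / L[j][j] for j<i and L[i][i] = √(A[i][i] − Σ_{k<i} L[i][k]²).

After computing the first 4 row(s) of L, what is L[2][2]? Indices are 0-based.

L[2][2] = 2

Step 1: L[0][0] = √(9) = 3.
  L[1][0] = (6) / L[0][0] = 2.
Step 2: L[1][1] = √(4) = 2.
  L[2][0] = (-6) / L[0][0] = -2.
  L[2][1] = (2) / L[1][1] = 1.
Step 3: L[2][2] = √(4) = 2.
  L[3][0] = (6) / L[0][0] = 2.
  L[3][1] = (-4) / L[1][1] = -2.
  L[3][2] = (-2) / L[2][2] = -1.
Step 4: L[3][3] = √(4) = 2.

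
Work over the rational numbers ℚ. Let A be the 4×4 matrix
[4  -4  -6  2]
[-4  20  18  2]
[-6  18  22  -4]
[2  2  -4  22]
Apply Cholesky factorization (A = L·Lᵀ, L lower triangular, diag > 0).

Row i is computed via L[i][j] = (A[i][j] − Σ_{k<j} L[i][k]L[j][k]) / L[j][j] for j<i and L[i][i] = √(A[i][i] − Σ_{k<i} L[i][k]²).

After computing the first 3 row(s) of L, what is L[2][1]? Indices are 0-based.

Step 1: L[0][0] = √(4) = 2.
  L[1][0] = (-4) / L[0][0] = -2.
Step 2: L[1][1] = √(16) = 4.
  L[2][0] = (-6) / L[0][0] = -3.
  L[2][1] = (12) / L[1][1] = 3.
Step 3: L[2][2] = √(4) = 2.

L[2][1] = 3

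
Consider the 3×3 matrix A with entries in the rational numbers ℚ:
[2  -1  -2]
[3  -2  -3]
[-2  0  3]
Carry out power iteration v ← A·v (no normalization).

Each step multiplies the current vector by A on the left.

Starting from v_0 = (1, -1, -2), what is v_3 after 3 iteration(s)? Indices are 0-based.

v_3 = (91, 125, -152)

v_0 = (1, -1, -2).
v_1 = A·v_0 = (7, 11, -8).
v_2 = A·v_1 = (19, 23, -38).
v_3 = A·v_2 = (91, 125, -152).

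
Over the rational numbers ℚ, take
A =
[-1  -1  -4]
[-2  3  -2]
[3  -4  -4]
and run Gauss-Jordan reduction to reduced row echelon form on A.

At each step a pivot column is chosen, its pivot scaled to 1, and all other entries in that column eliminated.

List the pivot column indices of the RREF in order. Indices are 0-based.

pivot columns: 0, 1, 2

step 1: normalize row 0 (÷-1) = (1, 1, 4)
  row 1: subtract -2×row0 = (0, 5, 6)
  row 2: subtract 3×row0 = (0, -7, -16)
step 2: normalize row 1 (÷5) = (0, 1, 6/5)
  row 0: subtract 1×row1 = (1, 0, 14/5)
  row 2: subtract -7×row1 = (0, 0, -38/5)
step 3: normalize row 2 (÷-38/5) = (0, 0, 1)
  row 0: subtract 14/5×row2 = (1, 0, 0)
  row 1: subtract 6/5×row2 = (0, 1, 0)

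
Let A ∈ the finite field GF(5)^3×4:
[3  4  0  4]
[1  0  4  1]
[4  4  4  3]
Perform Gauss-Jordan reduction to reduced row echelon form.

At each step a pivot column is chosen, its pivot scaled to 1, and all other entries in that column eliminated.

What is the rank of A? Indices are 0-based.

rank = 3

[1] R0 /= 3  ⇒  (1, 3, 0, 3)
     R1 -= 1·R0  ⇒  (0, 2, 4, 3)
     R2 -= 4·R0  ⇒  (0, 2, 4, 1)
[2] R1 /= 2  ⇒  (0, 1, 2, 4)
     R0 -= 3·R1  ⇒  (1, 0, 4, 1)
     R2 -= 2·R1  ⇒  (0, 0, 0, 3)
column 2 empty below row 2
[3] R2 /= 3  ⇒  (0, 0, 0, 1)
     R0 -= 1·R2  ⇒  (1, 0, 4, 0)
     R1 -= 4·R2  ⇒  (0, 1, 2, 0)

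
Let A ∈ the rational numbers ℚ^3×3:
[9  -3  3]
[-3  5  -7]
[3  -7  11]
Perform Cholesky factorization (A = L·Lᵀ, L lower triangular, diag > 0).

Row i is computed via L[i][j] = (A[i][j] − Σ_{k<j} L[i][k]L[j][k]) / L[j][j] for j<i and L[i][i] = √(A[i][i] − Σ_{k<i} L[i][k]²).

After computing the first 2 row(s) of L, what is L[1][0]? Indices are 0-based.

L[1][0] = -1

Step 1: L[0][0] = √(9) = 3.
  L[1][0] = (-3) / L[0][0] = -1.
Step 2: L[1][1] = √(4) = 2.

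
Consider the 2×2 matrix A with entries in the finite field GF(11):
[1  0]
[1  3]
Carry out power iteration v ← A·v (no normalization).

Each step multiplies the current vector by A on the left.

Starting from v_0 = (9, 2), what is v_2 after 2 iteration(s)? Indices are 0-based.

v_0 = (9, 2).
v_1 = A·v_0 = (9, 4).
v_2 = A·v_1 = (9, 10).

v_2 = (9, 10)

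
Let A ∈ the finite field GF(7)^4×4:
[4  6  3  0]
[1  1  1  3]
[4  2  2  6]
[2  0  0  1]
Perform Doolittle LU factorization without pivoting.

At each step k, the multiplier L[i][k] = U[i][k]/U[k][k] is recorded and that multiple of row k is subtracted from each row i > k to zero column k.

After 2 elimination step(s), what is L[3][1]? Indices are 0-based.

L[3][1] = 6

k=0: U[0][0]=4
  eliminate (1,0): mult=2, new row 1: (0, 3, 2, 3); set L[1][0]=2
  eliminate (2,0): mult=1, new row 2: (0, 3, 6, 6); set L[2][0]=1
  eliminate (3,0): mult=4, new row 3: (0, 4, 2, 1); set L[3][0]=4
k=1: U[1][1]=3
  eliminate (2,1): mult=1, new row 2: (0, 0, 4, 3); set L[2][1]=1
  eliminate (3,1): mult=6, new row 3: (0, 0, 4, 4); set L[3][1]=6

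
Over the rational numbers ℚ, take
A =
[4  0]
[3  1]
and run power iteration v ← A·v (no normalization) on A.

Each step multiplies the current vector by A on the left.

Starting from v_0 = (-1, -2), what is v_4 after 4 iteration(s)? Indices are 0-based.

v_4 = (-256, -257)

v_0 = (-1, -2).
v_1 = A·v_0 = (-4, -5).
v_2 = A·v_1 = (-16, -17).
v_3 = A·v_2 = (-64, -65).
v_4 = A·v_3 = (-256, -257).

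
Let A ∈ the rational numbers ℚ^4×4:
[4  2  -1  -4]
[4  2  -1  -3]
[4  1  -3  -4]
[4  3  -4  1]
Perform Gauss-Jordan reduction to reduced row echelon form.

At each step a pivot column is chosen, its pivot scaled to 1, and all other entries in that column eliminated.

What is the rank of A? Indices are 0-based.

pivot(0,0)=4: scale R0 → (1, 1/2, -1/4, -1)
  clear (1,0): R1 −= (4)R0 → (0, 0, 0, 1)
  clear (2,0): R2 −= (4)R0 → (0, -1, -2, 0)
  clear (3,0): R3 −= (4)R0 → (0, 1, -3, 5)
pivot(1,1): swap R1↔R2
pivot(1,1)=-1: scale R1 → (0, 1, 2, 0)
  clear (0,1): R0 −= (1/2)R1 → (1, 0, -5/4, -1)
  clear (3,1): R3 −= (1)R1 → (0, 0, -5, 5)
pivot(2,2): swap R2↔R3
pivot(2,2)=-5: scale R2 → (0, 0, 1, -1)
  clear (0,2): R0 −= (-5/4)R2 → (1, 0, 0, -9/4)
  clear (1,2): R1 −= (2)R2 → (0, 1, 0, 2)
pivot(3,3)=1: scale R3 → (0, 0, 0, 1)
  clear (0,3): R0 −= (-9/4)R3 → (1, 0, 0, 0)
  clear (1,3): R1 −= (2)R3 → (0, 1, 0, 0)
  clear (2,3): R2 −= (-1)R3 → (0, 0, 1, 0)

rank = 4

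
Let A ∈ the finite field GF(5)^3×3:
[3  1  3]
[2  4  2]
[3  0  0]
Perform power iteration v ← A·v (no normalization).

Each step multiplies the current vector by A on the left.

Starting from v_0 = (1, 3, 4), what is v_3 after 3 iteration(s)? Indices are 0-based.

v_3 = (2, 3, 0)

v_0 = (1, 3, 4).
v_1 = A·v_0 = (3, 2, 3).
v_2 = A·v_1 = (0, 0, 4).
v_3 = A·v_2 = (2, 3, 0).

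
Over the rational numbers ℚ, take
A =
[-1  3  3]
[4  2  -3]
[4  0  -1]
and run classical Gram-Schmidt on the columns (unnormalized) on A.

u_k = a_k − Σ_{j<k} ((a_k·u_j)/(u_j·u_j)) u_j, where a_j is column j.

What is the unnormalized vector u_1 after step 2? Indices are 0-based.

Step 1: u_0 = a_0 = (-1, 4, 4).
Step 2: u_1 = a_1 − (5/33)·u_0 = (104/33, 46/33, -20/33).

u_1 = (104/33, 46/33, -20/33)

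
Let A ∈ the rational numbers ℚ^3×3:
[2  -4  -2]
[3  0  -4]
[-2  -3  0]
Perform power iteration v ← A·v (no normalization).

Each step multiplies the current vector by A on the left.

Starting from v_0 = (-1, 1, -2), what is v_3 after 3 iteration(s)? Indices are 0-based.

v_3 = (-14, -22, 50)

v_0 = (-1, 1, -2).
v_1 = A·v_0 = (-2, 5, -1).
v_2 = A·v_1 = (-22, -2, -11).
v_3 = A·v_2 = (-14, -22, 50).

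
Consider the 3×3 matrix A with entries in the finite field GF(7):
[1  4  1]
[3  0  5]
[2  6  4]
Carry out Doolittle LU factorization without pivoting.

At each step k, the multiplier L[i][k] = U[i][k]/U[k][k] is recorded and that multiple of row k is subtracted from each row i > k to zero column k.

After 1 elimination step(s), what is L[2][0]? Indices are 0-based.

[col 0] pivot 1
  R1 -= 3*R0 → (0, 2, 2)  (L[1][0] := 3)
  R2 -= 2*R0 → (0, 5, 2)  (L[2][0] := 2)

L[2][0] = 2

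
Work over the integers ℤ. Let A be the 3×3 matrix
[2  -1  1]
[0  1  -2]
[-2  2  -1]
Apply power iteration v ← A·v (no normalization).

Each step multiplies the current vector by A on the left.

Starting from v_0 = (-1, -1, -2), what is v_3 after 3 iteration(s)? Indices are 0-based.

v_3 = (-3, -21, 2)

v_0 = (-1, -1, -2).
v_1 = A·v_0 = (-3, 3, 2).
v_2 = A·v_1 = (-7, -1, 10).
v_3 = A·v_2 = (-3, -21, 2).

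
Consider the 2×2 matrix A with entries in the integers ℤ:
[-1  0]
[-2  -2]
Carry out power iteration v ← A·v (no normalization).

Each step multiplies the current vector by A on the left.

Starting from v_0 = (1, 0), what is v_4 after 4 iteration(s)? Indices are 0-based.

v_0 = (1, 0).
v_1 = A·v_0 = (-1, -2).
v_2 = A·v_1 = (1, 6).
v_3 = A·v_2 = (-1, -14).
v_4 = A·v_3 = (1, 30).

v_4 = (1, 30)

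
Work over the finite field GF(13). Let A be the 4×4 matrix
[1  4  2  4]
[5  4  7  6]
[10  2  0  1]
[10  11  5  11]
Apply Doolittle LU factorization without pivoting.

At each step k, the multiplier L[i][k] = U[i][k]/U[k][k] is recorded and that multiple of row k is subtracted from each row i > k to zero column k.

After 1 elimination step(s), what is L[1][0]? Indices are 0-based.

Step 1: pivot at (0,0) is 1.
  row1 ← row1 − (5)·row0  ⇒  L[1][0]=5, U row1=(0, 10, 10, 12)
  row2 ← row2 − (10)·row0  ⇒  L[2][0]=10, U row2=(0, 1, 6, 0)
  row3 ← row3 − (10)·row0  ⇒  L[3][0]=10, U row3=(0, 10, 11, 10)

L[1][0] = 5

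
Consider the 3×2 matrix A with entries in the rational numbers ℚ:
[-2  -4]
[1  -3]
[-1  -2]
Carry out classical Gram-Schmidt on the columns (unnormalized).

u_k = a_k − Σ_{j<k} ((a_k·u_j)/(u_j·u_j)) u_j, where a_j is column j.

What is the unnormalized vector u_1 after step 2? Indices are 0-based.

u_1 = (-5/3, -25/6, -5/6)

Step 1: u_0 = a_0 = (-2, 1, -1).
Step 2: u_1 = a_1 − (7/6)·u_0 = (-5/3, -25/6, -5/6).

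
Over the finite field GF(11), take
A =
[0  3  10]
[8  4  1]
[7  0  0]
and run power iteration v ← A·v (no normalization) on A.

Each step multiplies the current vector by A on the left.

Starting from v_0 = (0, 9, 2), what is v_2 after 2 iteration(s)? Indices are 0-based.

v_2 = (4, 0, 10)

v_0 = (0, 9, 2).
v_1 = A·v_0 = (3, 5, 0).
v_2 = A·v_1 = (4, 0, 10).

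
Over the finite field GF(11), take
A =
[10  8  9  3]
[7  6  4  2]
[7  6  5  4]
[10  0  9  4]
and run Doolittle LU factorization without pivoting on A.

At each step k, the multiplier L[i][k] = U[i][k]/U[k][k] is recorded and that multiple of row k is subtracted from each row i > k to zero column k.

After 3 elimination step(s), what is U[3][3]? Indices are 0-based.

U[3][3] = 3

k=0: U[0][0]=10
  eliminate (1,0): mult=4, new row 1: (0, 7, 1, 1); set L[1][0]=4
  eliminate (2,0): mult=4, new row 2: (0, 7, 2, 3); set L[2][0]=4
  eliminate (3,0): mult=1, new row 3: (0, 3, 0, 1); set L[3][0]=1
k=1: U[1][1]=7
  eliminate (2,1): mult=1, new row 2: (0, 0, 1, 2); set L[2][1]=1
  eliminate (3,1): mult=2, new row 3: (0, 0, 9, 10); set L[3][1]=2
k=2: U[2][2]=1
  eliminate (3,2): mult=9, new row 3: (0, 0, 0, 3); set L[3][2]=9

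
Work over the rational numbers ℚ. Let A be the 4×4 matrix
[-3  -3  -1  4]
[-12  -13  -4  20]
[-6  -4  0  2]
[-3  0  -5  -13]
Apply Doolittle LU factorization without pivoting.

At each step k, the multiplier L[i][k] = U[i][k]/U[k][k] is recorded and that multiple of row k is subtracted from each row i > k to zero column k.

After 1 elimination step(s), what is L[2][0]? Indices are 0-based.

k=0: U[0][0]=-3
  eliminate (1,0): mult=4, new row 1: (0, -1, 0, 4); set L[1][0]=4
  eliminate (2,0): mult=2, new row 2: (0, 2, 2, -6); set L[2][0]=2
  eliminate (3,0): mult=1, new row 3: (0, 3, -4, -17); set L[3][0]=1

L[2][0] = 2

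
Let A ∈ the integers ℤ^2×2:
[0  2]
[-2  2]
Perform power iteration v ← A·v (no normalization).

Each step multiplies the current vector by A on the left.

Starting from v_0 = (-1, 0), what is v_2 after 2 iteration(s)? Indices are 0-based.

v_2 = (4, 4)

v_0 = (-1, 0).
v_1 = A·v_0 = (0, 2).
v_2 = A·v_1 = (4, 4).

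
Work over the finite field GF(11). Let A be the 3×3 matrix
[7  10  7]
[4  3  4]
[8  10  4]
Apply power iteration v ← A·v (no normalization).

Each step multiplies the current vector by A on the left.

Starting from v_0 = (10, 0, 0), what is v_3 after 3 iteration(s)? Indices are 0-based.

v_3 = (9, 1, 6)

v_0 = (10, 0, 0).
v_1 = A·v_0 = (4, 7, 3).
v_2 = A·v_1 = (9, 5, 4).
v_3 = A·v_2 = (9, 1, 6).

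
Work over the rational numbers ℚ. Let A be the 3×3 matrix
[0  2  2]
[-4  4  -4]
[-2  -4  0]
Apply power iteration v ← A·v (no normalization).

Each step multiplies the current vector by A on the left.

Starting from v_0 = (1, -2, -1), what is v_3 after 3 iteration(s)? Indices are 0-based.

v_3 = (24, -288, 136)

v_0 = (1, -2, -1).
v_1 = A·v_0 = (-6, -8, 6).
v_2 = A·v_1 = (-4, -32, 44).
v_3 = A·v_2 = (24, -288, 136).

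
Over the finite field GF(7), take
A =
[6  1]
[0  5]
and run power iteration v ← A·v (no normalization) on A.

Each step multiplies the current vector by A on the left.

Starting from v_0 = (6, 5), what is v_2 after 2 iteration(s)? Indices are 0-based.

v_0 = (6, 5).
v_1 = A·v_0 = (6, 4).
v_2 = A·v_1 = (5, 6).

v_2 = (5, 6)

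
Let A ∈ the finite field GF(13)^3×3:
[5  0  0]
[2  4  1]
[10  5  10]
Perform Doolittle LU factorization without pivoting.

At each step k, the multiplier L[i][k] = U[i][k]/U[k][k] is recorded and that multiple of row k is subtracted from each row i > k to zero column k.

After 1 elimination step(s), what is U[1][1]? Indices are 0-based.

U[1][1] = 4

Step 1: pivot at (0,0) is 5.
  row1 ← row1 − (3)·row0  ⇒  L[1][0]=3, U row1=(0, 4, 1)
  row2 ← row2 − (2)·row0  ⇒  L[2][0]=2, U row2=(0, 5, 10)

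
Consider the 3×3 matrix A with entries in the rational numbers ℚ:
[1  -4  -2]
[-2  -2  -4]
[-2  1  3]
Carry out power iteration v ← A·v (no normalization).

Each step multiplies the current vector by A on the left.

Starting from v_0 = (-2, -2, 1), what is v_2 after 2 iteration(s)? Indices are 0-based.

v_0 = (-2, -2, 1).
v_1 = A·v_0 = (4, 4, 5).
v_2 = A·v_1 = (-22, -36, 11).

v_2 = (-22, -36, 11)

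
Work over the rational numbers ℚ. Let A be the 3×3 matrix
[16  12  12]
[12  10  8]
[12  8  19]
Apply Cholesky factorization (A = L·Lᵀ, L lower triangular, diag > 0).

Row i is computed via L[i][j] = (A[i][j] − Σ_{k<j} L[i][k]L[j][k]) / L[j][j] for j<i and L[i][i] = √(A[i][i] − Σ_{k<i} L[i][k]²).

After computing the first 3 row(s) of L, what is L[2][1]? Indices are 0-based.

Step 1: L[0][0] = √(16) = 4.
  L[1][0] = (12) / L[0][0] = 3.
Step 2: L[1][1] = √(1) = 1.
  L[2][0] = (12) / L[0][0] = 3.
  L[2][1] = (-1) / L[1][1] = -1.
Step 3: L[2][2] = √(9) = 3.

L[2][1] = -1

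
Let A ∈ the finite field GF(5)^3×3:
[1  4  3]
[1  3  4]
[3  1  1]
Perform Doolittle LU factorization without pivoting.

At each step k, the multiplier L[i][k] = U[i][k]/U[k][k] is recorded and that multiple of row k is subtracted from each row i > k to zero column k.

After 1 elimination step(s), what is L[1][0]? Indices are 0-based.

L[1][0] = 1

Step 1: pivot at (0,0) is 1.
  row1 ← row1 − (1)·row0  ⇒  L[1][0]=1, U row1=(0, 4, 1)
  row2 ← row2 − (3)·row0  ⇒  L[2][0]=3, U row2=(0, 4, 2)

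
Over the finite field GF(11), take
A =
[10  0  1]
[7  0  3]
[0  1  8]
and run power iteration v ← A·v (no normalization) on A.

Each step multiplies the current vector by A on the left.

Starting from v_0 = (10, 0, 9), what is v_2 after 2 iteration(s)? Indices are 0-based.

v_2 = (7, 0, 2)

v_0 = (10, 0, 9).
v_1 = A·v_0 = (10, 9, 6).
v_2 = A·v_1 = (7, 0, 2).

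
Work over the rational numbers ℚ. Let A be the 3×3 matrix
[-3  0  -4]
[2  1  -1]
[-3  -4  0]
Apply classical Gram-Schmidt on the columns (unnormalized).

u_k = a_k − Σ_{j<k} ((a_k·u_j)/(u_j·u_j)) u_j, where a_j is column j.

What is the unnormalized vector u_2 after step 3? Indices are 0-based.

u_2 = (-80/89, -192/89, -48/89)

Step 1: u_0 = a_0 = (-3, 2, -3).
Step 2: u_1 = a_1 − (7/11)·u_0 = (21/11, -3/11, -23/11).
Step 3: u_2 = a_2 − (5/11)·u_0 − (-81/89)·u_1 = (-80/89, -192/89, -48/89).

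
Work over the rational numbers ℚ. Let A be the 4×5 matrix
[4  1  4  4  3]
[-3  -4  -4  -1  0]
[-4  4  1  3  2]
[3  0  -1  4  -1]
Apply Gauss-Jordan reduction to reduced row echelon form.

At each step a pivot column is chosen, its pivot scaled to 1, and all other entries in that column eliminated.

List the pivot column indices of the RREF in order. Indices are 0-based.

pivot columns: 0, 1, 2, 3

pivot(0,0)=4: scale R0 → (1, 1/4, 1, 1, 3/4)
  clear (1,0): R1 −= (-3)R0 → (0, -13/4, -1, 2, 9/4)
  clear (2,0): R2 −= (-4)R0 → (0, 5, 5, 7, 5)
  clear (3,0): R3 −= (3)R0 → (0, -3/4, -4, 1, -13/4)
pivot(1,1)=-13/4: scale R1 → (0, 1, 4/13, -8/13, -9/13)
  clear (0,1): R0 −= (1/4)R1 → (1, 0, 12/13, 15/13, 12/13)
  clear (2,1): R2 −= (5)R1 → (0, 0, 45/13, 131/13, 110/13)
  clear (3,1): R3 −= (-3/4)R1 → (0, 0, -49/13, 7/13, -49/13)
pivot(2,2)=45/13: scale R2 → (0, 0, 1, 131/45, 22/9)
  clear (0,2): R0 −= (12/13)R2 → (1, 0, 0, -23/15, -4/3)
  clear (1,2): R1 −= (4/13)R2 → (0, 1, 0, -68/45, -13/9)
  clear (3,2): R3 −= (-49/13)R2 → (0, 0, 0, 518/45, 49/9)
pivot(3,3)=518/45: scale R3 → (0, 0, 0, 1, 35/74)
  clear (0,3): R0 −= (-23/15)R3 → (1, 0, 0, 0, -45/74)
  clear (1,3): R1 −= (-68/45)R3 → (0, 1, 0, 0, -27/37)
  clear (2,3): R2 −= (131/45)R3 → (0, 0, 1, 0, 79/74)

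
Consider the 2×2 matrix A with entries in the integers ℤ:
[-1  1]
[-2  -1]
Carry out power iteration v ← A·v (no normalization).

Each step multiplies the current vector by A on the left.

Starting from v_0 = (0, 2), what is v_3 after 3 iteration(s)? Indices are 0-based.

v_0 = (0, 2).
v_1 = A·v_0 = (2, -2).
v_2 = A·v_1 = (-4, -2).
v_3 = A·v_2 = (2, 10).

v_3 = (2, 10)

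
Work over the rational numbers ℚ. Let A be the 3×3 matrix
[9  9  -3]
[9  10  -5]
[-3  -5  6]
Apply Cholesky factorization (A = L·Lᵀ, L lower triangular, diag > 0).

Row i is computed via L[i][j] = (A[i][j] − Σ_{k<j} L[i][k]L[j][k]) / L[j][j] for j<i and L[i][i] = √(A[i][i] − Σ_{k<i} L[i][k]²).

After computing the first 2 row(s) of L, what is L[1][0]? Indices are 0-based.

L[1][0] = 3

Step 1: L[0][0] = √(9) = 3.
  L[1][0] = (9) / L[0][0] = 3.
Step 2: L[1][1] = √(1) = 1.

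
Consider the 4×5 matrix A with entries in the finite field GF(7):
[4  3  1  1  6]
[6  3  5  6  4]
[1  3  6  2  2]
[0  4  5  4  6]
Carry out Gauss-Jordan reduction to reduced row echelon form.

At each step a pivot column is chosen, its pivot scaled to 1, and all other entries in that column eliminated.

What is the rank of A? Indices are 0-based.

step 1: normalize row 0 (÷4) = (1, 6, 2, 2, 5)
  row 1: subtract 6×row0 = (0, 2, 0, 1, 2)
  row 2: subtract 1×row0 = (0, 4, 4, 0, 4)
step 2: normalize row 1 (÷2) = (0, 1, 0, 4, 1)
  row 0: subtract 6×row1 = (1, 0, 2, 6, 6)
  row 2: subtract 4×row1 = (0, 0, 4, 5, 0)
  row 3: subtract 4×row1 = (0, 0, 5, 2, 2)
step 3: normalize row 2 (÷4) = (0, 0, 1, 3, 0)
  row 0: subtract 2×row2 = (1, 0, 0, 0, 6)
  row 3: subtract 5×row2 = (0, 0, 0, 1, 2)
step 4: normalize row 3 (÷1) = (0, 0, 0, 1, 2)
  row 1: subtract 4×row3 = (0, 1, 0, 0, 0)
  row 2: subtract 3×row3 = (0, 0, 1, 0, 1)

rank = 4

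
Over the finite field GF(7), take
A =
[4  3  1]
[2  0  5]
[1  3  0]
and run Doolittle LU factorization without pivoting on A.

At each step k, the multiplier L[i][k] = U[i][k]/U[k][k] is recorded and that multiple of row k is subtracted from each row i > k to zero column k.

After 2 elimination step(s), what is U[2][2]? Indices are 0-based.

k=0: U[0][0]=4
  eliminate (1,0): mult=4, new row 1: (0, 2, 1); set L[1][0]=4
  eliminate (2,0): mult=2, new row 2: (0, 4, 5); set L[2][0]=2
k=1: U[1][1]=2
  eliminate (2,1): mult=2, new row 2: (0, 0, 3); set L[2][1]=2

U[2][2] = 3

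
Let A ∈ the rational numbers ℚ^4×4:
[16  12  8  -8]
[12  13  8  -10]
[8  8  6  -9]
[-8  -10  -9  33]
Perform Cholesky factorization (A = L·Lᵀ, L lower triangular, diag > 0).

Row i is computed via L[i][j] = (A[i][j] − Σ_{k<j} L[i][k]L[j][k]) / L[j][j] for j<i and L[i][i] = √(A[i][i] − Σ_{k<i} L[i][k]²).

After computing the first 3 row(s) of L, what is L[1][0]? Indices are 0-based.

L[1][0] = 3

Step 1: L[0][0] = √(16) = 4.
  L[1][0] = (12) / L[0][0] = 3.
Step 2: L[1][1] = √(4) = 2.
  L[2][0] = (8) / L[0][0] = 2.
  L[2][1] = (2) / L[1][1] = 1.
Step 3: L[2][2] = √(1) = 1.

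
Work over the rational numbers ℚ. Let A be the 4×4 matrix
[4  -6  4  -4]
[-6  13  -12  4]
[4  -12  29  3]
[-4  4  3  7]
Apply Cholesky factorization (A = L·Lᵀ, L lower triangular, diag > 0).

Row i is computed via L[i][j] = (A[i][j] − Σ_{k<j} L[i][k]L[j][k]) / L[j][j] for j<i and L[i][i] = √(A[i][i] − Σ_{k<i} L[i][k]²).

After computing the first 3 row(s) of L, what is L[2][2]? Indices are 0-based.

Step 1: L[0][0] = √(4) = 2.
  L[1][0] = (-6) / L[0][0] = -3.
Step 2: L[1][1] = √(4) = 2.
  L[2][0] = (4) / L[0][0] = 2.
  L[2][1] = (-6) / L[1][1] = -3.
Step 3: L[2][2] = √(16) = 4.

L[2][2] = 4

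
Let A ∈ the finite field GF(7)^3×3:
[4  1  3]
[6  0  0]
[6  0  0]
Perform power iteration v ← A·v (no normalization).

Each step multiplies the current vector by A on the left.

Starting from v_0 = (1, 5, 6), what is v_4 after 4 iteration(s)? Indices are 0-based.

v_0 = (1, 5, 6).
v_1 = A·v_0 = (6, 6, 6).
v_2 = A·v_1 = (6, 1, 1).
v_3 = A·v_2 = (0, 1, 1).
v_4 = A·v_3 = (4, 0, 0).

v_4 = (4, 0, 0)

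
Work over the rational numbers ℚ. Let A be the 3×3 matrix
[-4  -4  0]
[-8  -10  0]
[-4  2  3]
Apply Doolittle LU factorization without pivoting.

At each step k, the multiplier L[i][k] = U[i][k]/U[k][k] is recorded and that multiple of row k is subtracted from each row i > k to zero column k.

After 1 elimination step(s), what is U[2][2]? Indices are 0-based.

U[2][2] = 3

Step 1: pivot at (0,0) is -4.
  row1 ← row1 − (2)·row0  ⇒  L[1][0]=2, U row1=(0, -2, 0)
  row2 ← row2 − (1)·row0  ⇒  L[2][0]=1, U row2=(0, 6, 3)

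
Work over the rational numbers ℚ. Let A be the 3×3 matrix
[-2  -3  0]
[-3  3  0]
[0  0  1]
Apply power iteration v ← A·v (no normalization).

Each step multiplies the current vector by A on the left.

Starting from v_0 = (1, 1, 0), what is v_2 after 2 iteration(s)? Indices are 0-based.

v_2 = (10, 15, 0)

v_0 = (1, 1, 0).
v_1 = A·v_0 = (-5, 0, 0).
v_2 = A·v_1 = (10, 15, 0).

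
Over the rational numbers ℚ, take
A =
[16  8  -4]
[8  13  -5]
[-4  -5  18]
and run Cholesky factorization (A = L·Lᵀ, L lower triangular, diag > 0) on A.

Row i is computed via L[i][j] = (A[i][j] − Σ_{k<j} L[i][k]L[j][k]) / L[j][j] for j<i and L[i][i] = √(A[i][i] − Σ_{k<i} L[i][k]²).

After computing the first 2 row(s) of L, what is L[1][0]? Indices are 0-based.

L[1][0] = 2

Step 1: L[0][0] = √(16) = 4.
  L[1][0] = (8) / L[0][0] = 2.
Step 2: L[1][1] = √(9) = 3.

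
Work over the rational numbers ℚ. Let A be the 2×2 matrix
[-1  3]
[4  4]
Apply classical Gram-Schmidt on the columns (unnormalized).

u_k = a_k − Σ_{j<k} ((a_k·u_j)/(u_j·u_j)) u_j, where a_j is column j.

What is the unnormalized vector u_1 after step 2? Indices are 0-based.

Step 1: u_0 = a_0 = (-1, 4).
Step 2: u_1 = a_1 − (13/17)·u_0 = (64/17, 16/17).

u_1 = (64/17, 16/17)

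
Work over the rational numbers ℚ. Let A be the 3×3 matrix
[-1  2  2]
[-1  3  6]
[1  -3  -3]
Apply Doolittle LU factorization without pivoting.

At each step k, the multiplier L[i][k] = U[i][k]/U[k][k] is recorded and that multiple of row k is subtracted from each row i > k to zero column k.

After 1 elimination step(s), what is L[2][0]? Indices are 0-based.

[col 0] pivot -1
  R1 -= 1*R0 → (0, 1, 4)  (L[1][0] := 1)
  R2 -= -1*R0 → (0, -1, -1)  (L[2][0] := -1)

L[2][0] = -1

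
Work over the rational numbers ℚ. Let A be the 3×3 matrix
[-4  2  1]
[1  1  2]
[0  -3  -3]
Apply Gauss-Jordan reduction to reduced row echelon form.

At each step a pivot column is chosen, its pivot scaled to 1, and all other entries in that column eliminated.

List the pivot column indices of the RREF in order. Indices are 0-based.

pivot columns: 0, 1, 2

step 1: normalize row 0 (÷-4) = (1, -1/2, -1/4)
  row 1: subtract 1×row0 = (0, 3/2, 9/4)
step 2: normalize row 1 (÷3/2) = (0, 1, 3/2)
  row 0: subtract -1/2×row1 = (1, 0, 1/2)
  row 2: subtract -3×row1 = (0, 0, 3/2)
step 3: normalize row 2 (÷3/2) = (0, 0, 1)
  row 0: subtract 1/2×row2 = (1, 0, 0)
  row 1: subtract 3/2×row2 = (0, 1, 0)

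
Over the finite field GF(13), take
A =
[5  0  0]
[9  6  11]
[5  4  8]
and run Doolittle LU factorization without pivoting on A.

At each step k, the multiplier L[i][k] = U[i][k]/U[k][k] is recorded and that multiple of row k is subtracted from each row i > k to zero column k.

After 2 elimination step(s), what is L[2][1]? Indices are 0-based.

k=0: U[0][0]=5
  eliminate (1,0): mult=7, new row 1: (0, 6, 11); set L[1][0]=7
  eliminate (2,0): mult=1, new row 2: (0, 4, 8); set L[2][0]=1
k=1: U[1][1]=6
  eliminate (2,1): mult=5, new row 2: (0, 0, 5); set L[2][1]=5

L[2][1] = 5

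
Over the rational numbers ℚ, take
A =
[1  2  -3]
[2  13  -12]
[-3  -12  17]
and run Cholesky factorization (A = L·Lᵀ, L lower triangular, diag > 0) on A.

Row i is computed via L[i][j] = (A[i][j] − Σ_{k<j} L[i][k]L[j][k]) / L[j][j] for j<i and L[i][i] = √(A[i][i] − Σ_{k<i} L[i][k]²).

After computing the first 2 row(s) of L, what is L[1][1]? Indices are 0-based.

L[1][1] = 3

Step 1: L[0][0] = √(1) = 1.
  L[1][0] = (2) / L[0][0] = 2.
Step 2: L[1][1] = √(9) = 3.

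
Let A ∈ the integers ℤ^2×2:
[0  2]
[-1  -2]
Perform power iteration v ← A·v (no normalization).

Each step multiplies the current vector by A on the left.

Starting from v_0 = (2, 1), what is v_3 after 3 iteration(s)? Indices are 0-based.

v_3 = (12, -4)

v_0 = (2, 1).
v_1 = A·v_0 = (2, -4).
v_2 = A·v_1 = (-8, 6).
v_3 = A·v_2 = (12, -4).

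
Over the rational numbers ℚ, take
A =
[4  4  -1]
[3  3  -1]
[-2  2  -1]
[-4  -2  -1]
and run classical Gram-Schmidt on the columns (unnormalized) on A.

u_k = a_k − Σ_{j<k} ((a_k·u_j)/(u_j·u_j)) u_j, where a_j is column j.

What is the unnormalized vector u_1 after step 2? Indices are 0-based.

Step 1: u_0 = a_0 = (4, 3, -2, -4).
Step 2: u_1 = a_1 − (29/45)·u_0 = (64/45, 16/15, 148/45, 26/45).

u_1 = (64/45, 16/15, 148/45, 26/45)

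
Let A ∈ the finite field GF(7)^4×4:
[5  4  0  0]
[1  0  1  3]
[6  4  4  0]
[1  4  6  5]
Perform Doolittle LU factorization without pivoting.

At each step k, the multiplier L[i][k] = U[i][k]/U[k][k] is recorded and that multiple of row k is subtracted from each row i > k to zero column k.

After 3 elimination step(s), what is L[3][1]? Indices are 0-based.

k=0: U[0][0]=5
  eliminate (1,0): mult=3, new row 1: (0, 2, 1, 3); set L[1][0]=3
  eliminate (2,0): mult=4, new row 2: (0, 2, 4, 0); set L[2][0]=4
  eliminate (3,0): mult=3, new row 3: (0, 6, 6, 5); set L[3][0]=3
k=1: U[1][1]=2
  eliminate (2,1): mult=1, new row 2: (0, 0, 3, 4); set L[2][1]=1
  eliminate (3,1): mult=3, new row 3: (0, 0, 3, 3); set L[3][1]=3
k=2: U[2][2]=3
  eliminate (3,2): mult=1, new row 3: (0, 0, 0, 6); set L[3][2]=1

L[3][1] = 3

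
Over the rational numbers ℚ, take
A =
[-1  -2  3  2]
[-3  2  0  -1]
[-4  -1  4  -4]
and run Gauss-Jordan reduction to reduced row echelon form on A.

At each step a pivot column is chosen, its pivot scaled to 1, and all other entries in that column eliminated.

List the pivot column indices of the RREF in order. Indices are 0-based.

pivot columns: 0, 1, 2

pivot(0,0)=-1: scale R0 → (1, 2, -3, -2)
  clear (1,0): R1 −= (-3)R0 → (0, 8, -9, -7)
  clear (2,0): R2 −= (-4)R0 → (0, 7, -8, -12)
pivot(1,1)=8: scale R1 → (0, 1, -9/8, -7/8)
  clear (0,1): R0 −= (2)R1 → (1, 0, -3/4, -1/4)
  clear (2,1): R2 −= (7)R1 → (0, 0, -1/8, -47/8)
pivot(2,2)=-1/8: scale R2 → (0, 0, 1, 47)
  clear (0,2): R0 −= (-3/4)R2 → (1, 0, 0, 35)
  clear (1,2): R1 −= (-9/8)R2 → (0, 1, 0, 52)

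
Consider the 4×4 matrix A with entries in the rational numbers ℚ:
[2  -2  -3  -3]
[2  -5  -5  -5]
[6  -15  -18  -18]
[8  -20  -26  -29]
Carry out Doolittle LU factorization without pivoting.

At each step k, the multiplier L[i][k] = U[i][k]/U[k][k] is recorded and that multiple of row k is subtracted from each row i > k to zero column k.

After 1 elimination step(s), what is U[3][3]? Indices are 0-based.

Step 1: pivot at (0,0) is 2.
  row1 ← row1 − (1)·row0  ⇒  L[1][0]=1, U row1=(0, -3, -2, -2)
  row2 ← row2 − (3)·row0  ⇒  L[2][0]=3, U row2=(0, -9, -9, -9)
  row3 ← row3 − (4)·row0  ⇒  L[3][0]=4, U row3=(0, -12, -14, -17)

U[3][3] = -17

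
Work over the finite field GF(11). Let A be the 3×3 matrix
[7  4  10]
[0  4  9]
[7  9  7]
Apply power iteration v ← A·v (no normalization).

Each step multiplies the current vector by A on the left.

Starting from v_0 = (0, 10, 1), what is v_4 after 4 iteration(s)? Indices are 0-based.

v_0 = (0, 10, 1).
v_1 = A·v_0 = (6, 5, 9).
v_2 = A·v_1 = (9, 2, 7).
v_3 = A·v_2 = (9, 5, 9).
v_4 = A·v_3 = (8, 2, 6).

v_4 = (8, 2, 6)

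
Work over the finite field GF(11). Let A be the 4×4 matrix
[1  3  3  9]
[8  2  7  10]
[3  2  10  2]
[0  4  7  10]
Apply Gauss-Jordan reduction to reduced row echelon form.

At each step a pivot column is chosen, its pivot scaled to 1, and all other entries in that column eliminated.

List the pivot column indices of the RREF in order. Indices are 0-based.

[1] R0 /= 1  ⇒  (1, 3, 3, 9)
     R1 -= 8·R0  ⇒  (0, 0, 5, 4)
     R2 -= 3·R0  ⇒  (0, 4, 1, 8)
[2] R1 <-> R2
[2] R1 /= 4  ⇒  (0, 1, 3, 2)
     R0 -= 3·R1  ⇒  (1, 0, 5, 3)
     R3 -= 4·R1  ⇒  (0, 0, 6, 2)
[3] R2 /= 5  ⇒  (0, 0, 1, 3)
     R0 -= 5·R2  ⇒  (1, 0, 0, 10)
     R1 -= 3·R2  ⇒  (0, 1, 0, 4)
     R3 -= 6·R2  ⇒  (0, 0, 0, 6)
[4] R3 /= 6  ⇒  (0, 0, 0, 1)
     R0 -= 10·R3  ⇒  (1, 0, 0, 0)
     R1 -= 4·R3  ⇒  (0, 1, 0, 0)
     R2 -= 3·R3  ⇒  (0, 0, 1, 0)

pivot columns: 0, 1, 2, 3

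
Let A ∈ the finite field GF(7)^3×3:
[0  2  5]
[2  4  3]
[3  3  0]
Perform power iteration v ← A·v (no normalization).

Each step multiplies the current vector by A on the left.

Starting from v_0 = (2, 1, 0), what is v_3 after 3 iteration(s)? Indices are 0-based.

v_0 = (2, 1, 0).
v_1 = A·v_0 = (2, 1, 2).
v_2 = A·v_1 = (5, 0, 2).
v_3 = A·v_2 = (3, 2, 1).

v_3 = (3, 2, 1)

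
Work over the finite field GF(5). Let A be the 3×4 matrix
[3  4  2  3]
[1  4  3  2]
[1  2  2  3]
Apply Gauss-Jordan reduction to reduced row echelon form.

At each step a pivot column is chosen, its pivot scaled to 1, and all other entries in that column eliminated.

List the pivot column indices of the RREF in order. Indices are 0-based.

[1] R0 /= 3  ⇒  (1, 3, 4, 1)
     R1 -= 1·R0  ⇒  (0, 1, 4, 1)
     R2 -= 1·R0  ⇒  (0, 4, 3, 2)
[2] R1 /= 1  ⇒  (0, 1, 4, 1)
     R0 -= 3·R1  ⇒  (1, 0, 2, 3)
     R2 -= 4·R1  ⇒  (0, 0, 2, 3)
[3] R2 /= 2  ⇒  (0, 0, 1, 4)
     R0 -= 2·R2  ⇒  (1, 0, 0, 0)
     R1 -= 4·R2  ⇒  (0, 1, 0, 0)

pivot columns: 0, 1, 2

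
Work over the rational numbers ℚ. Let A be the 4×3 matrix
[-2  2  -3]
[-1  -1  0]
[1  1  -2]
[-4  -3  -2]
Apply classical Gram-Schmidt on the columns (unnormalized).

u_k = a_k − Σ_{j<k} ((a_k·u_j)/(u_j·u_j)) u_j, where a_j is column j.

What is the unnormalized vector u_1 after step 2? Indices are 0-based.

Step 1: u_0 = a_0 = (-2, -1, 1, -4).
Step 2: u_1 = a_1 − (5/11)·u_0 = (32/11, -6/11, 6/11, -13/11).

u_1 = (32/11, -6/11, 6/11, -13/11)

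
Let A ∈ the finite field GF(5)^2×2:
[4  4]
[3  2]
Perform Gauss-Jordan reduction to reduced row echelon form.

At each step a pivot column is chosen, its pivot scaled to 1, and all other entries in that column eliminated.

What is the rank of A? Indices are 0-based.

rank = 2

pivot(0,0)=4: scale R0 → (1, 1)
  clear (1,0): R1 −= (3)R0 → (0, 4)
pivot(1,1)=4: scale R1 → (0, 1)
  clear (0,1): R0 −= (1)R1 → (1, 0)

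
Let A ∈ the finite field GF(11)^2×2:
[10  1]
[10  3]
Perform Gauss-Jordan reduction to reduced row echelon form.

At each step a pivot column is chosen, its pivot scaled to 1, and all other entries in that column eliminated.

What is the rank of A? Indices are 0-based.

rank = 2

[1] R0 /= 10  ⇒  (1, 10)
     R1 -= 10·R0  ⇒  (0, 2)
[2] R1 /= 2  ⇒  (0, 1)
     R0 -= 10·R1  ⇒  (1, 0)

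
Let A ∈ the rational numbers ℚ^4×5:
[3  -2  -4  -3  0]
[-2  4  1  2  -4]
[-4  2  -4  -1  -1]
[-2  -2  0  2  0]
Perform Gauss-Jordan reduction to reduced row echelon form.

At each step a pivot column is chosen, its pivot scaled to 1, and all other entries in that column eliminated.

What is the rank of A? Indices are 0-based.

step 1: normalize row 0 (÷3) = (1, -2/3, -4/3, -1, 0)
  row 1: subtract -2×row0 = (0, 8/3, -5/3, 0, -4)
  row 2: subtract -4×row0 = (0, -2/3, -28/3, -5, -1)
  row 3: subtract -2×row0 = (0, -10/3, -8/3, 0, 0)
step 2: normalize row 1 (÷8/3) = (0, 1, -5/8, 0, -3/2)
  row 0: subtract -2/3×row1 = (1, 0, -7/4, -1, -1)
  row 2: subtract -2/3×row1 = (0, 0, -39/4, -5, -2)
  row 3: subtract -10/3×row1 = (0, 0, -19/4, 0, -5)
step 3: normalize row 2 (÷-39/4) = (0, 0, 1, 20/39, 8/39)
  row 0: subtract -7/4×row2 = (1, 0, 0, -4/39, -25/39)
  row 1: subtract -5/8×row2 = (0, 1, 0, 25/78, -107/78)
  row 3: subtract -19/4×row2 = (0, 0, 0, 95/39, -157/39)
step 4: normalize row 3 (÷95/39) = (0, 0, 0, 1, -157/95)
  row 0: subtract -4/39×row3 = (1, 0, 0, 0, -77/95)
  row 1: subtract 25/78×row3 = (0, 1, 0, 0, -16/19)
  row 2: subtract 20/39×row3 = (0, 0, 1, 0, 20/19)

rank = 4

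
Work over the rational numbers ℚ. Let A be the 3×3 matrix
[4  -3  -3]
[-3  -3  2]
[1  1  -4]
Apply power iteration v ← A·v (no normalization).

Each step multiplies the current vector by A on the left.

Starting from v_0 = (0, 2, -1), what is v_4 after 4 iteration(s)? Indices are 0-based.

v_0 = (0, 2, -1).
v_1 = A·v_0 = (-3, -8, 6).
v_2 = A·v_1 = (-6, 45, -35).
v_3 = A·v_2 = (-54, -187, 179).
v_4 = A·v_3 = (-192, 1081, -957).

v_4 = (-192, 1081, -957)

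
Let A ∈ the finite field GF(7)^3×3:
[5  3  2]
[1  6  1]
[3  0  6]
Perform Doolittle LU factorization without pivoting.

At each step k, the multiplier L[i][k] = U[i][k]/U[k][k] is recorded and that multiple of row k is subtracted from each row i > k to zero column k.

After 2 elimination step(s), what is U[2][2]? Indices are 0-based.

U[2][2] = 5

[col 0] pivot 5
  R1 -= 3*R0 → (0, 4, 2)  (L[1][0] := 3)
  R2 -= 2*R0 → (0, 1, 2)  (L[2][0] := 2)
[col 1] pivot 4
  R2 -= 2*R1 → (0, 0, 5)  (L[2][1] := 2)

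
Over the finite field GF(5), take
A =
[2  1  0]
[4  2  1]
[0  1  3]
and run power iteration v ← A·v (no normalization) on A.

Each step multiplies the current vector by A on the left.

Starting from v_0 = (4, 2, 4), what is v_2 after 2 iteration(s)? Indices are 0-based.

v_2 = (4, 2, 1)

v_0 = (4, 2, 4).
v_1 = A·v_0 = (0, 4, 4).
v_2 = A·v_1 = (4, 2, 1).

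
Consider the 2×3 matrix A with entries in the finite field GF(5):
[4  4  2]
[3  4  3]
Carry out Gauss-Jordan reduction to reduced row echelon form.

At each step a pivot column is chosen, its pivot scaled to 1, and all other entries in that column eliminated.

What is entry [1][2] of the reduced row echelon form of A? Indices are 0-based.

M[1][2] = 4

step 1: normalize row 0 (÷4) = (1, 1, 3)
  row 1: subtract 3×row0 = (0, 1, 4)
step 2: normalize row 1 (÷1) = (0, 1, 4)
  row 0: subtract 1×row1 = (1, 0, 4)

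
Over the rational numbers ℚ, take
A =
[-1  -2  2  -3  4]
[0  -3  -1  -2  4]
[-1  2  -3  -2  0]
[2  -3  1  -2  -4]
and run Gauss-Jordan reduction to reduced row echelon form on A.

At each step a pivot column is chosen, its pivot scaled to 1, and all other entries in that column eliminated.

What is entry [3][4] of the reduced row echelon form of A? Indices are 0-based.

M[3][4] = 18/25

[1] R0 /= -1  ⇒  (1, 2, -2, 3, -4)
     R2 -= -1·R0  ⇒  (0, 4, -5, 1, -4)
     R3 -= 2·R0  ⇒  (0, -7, 5, -8, 4)
[2] R1 /= -3  ⇒  (0, 1, 1/3, 2/3, -4/3)
     R0 -= 2·R1  ⇒  (1, 0, -8/3, 5/3, -4/3)
     R2 -= 4·R1  ⇒  (0, 0, -19/3, -5/3, 4/3)
     R3 -= -7·R1  ⇒  (0, 0, 22/3, -10/3, -16/3)
[3] R2 /= -19/3  ⇒  (0, 0, 1, 5/19, -4/19)
     R0 -= -8/3·R2  ⇒  (1, 0, 0, 45/19, -36/19)
     R1 -= 1/3·R2  ⇒  (0, 1, 0, 11/19, -24/19)
     R3 -= 22/3·R2  ⇒  (0, 0, 0, -100/19, -72/19)
[4] R3 /= -100/19  ⇒  (0, 0, 0, 1, 18/25)
     R0 -= 45/19·R3  ⇒  (1, 0, 0, 0, -18/5)
     R1 -= 11/19·R3  ⇒  (0, 1, 0, 0, -42/25)
     R2 -= 5/19·R3  ⇒  (0, 0, 1, 0, -2/5)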